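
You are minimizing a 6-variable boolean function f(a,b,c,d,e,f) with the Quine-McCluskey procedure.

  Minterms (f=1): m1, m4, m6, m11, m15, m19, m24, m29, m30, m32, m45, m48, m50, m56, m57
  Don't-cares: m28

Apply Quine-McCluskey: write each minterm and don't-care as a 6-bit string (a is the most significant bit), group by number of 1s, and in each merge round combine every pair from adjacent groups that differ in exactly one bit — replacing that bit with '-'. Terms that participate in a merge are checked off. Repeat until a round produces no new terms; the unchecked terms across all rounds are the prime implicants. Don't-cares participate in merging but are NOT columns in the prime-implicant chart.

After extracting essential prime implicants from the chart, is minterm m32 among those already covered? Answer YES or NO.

YES

[col 0] 000001, 000100*, 000110*, 001011*, 001111*, 010011, 011000*, 011100*, 011101*, 011110*, 100000*, 101101, 110000*, 110010*, 111000*, 111001*
[col 1] -11000, 0001-0, 001-11, 011-00, 0111-0, 01110-, 1-0000, 11-000, 1100-0, 11100-
Prime implicants: -11000, 000001, 0001-0, 001-11, 010011, 011-00, 0111-0, 01110-, 1-0000, 101101, 11-000, 1100-0, 11100-
PI chart (minterm → PIs covering it):
  1 | 000001  (sole → essential)
  4 | 0001-0  (sole → essential)
  6 | 0001-0  (sole → essential)
  11 | 001-11  (sole → essential)
  15 | 001-11  (sole → essential)
  19 | 010011  (sole → essential)
  24 | -11000,011-00
  29 | 01110-  (sole → essential)
  30 | 0111-0  (sole → essential)
  32 | 1-0000  (sole → essential)
  45 | 101101  (sole → essential)
  48 | 1-0000,11-000,1100-0
  50 | 1100-0  (sole → essential)
  56 | -11000,11-000,11100-
  57 | 11100-  (sole → essential)
Essential prime implicants: 000001, 0001-0, 001-11, 010011, 0111-0, 01110-, 1-0000, 101101, 1100-0, 11100-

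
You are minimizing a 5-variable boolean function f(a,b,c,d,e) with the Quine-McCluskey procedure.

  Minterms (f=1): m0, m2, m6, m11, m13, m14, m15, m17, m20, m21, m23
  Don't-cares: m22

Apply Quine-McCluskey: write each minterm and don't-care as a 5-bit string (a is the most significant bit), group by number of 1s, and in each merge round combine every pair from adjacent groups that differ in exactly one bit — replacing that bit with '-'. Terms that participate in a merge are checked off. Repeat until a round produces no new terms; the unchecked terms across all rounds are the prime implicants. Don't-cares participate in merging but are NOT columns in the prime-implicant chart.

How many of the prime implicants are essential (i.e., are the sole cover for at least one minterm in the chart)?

5

[col 0] 00000*, 00010*, 00110*, 01011*, 01101*, 01110*, 01111*, 10001*, 10100*, 10101*, 10110*, 10111*
[col 1] -0110, 0-110, 00-10, 000-0, 01-11, 011-1, 0111-, 10-01, 101-0*, 101-1*, 1010-*, 1011-*
[col 2] 101--
Prime implicants: -0110, 0-110, 00-10, 000-0, 01-11, 011-1, 0111-, 10-01, 101--
PI chart (minterm → PIs covering it):
  0 | 000-0  (sole → essential)
  2 | 00-10,000-0
  6 | -0110,0-110,00-10
  11 | 01-11  (sole → essential)
  13 | 011-1  (sole → essential)
  14 | 0-110,0111-
  15 | 01-11,011-1,0111-
  17 | 10-01  (sole → essential)
  20 | 101--  (sole → essential)
  21 | 10-01,101--
  23 | 101--  (sole → essential)
Essential prime implicants: 000-0, 01-11, 011-1, 10-01, 101--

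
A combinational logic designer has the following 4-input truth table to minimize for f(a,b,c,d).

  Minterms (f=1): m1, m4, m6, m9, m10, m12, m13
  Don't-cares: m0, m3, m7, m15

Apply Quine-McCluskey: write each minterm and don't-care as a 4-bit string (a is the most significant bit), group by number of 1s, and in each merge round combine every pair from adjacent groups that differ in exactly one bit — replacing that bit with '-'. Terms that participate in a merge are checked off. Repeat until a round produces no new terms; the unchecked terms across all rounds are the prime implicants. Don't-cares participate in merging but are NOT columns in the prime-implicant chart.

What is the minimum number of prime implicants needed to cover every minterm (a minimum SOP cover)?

[col 0] 0000*, 0001*, 0011*, 0100*, 0110*, 0111*, 1001*, 1010, 1100*, 1101*, 1111*
[col 1] -001, -100, -111, 0-00, 0-11, 00-1, 000-, 01-0, 011-, 1-01, 11-1, 110-
Prime implicants: -001, -100, -111, 0-00, 0-11, 00-1, 000-, 01-0, 011-, 1-01, 1010, 11-1, 110-
PI chart (minterm → PIs covering it):
  1 | -001,00-1,000-
  4 | -100,0-00,01-0
  6 | 01-0,011-
  9 | -001,1-01
  10 | 1010  (sole → essential)
  12 | -100,110-
  13 | 1-01,11-1,110-
Essential prime implicants: 1010
Petrick residual → -001, 01-0, 110-
Minimum SOP uses 4 PIs: b'c'd + a'bd' + ab'cd' + abc'

4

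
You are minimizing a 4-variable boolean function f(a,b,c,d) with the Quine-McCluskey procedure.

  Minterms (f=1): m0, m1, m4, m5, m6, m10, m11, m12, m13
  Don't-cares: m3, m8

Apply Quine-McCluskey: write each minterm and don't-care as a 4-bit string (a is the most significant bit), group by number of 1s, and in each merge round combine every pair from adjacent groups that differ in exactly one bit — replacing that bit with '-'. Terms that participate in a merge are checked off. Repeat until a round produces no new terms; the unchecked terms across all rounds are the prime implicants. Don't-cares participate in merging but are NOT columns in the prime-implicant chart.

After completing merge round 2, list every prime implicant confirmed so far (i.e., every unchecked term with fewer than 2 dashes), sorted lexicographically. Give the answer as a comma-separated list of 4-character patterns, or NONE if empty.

-011, 00-1, 01-0, 10-0, 101-

size-2^0 implicants → 0000(✓)  0001(✓)  0011(✓)  0100(✓)  0101(✓)  0110(✓)  1000(✓)  1010(✓)  1011(✓)  1100(✓)  1101(✓)
size-2^1 implicants → -000(✓)  -011  -100(✓)  -101(✓)  0-00(✓)  0-01(✓)  00-1  000-(✓)  01-0  010-(✓)  1-00(✓)  10-0  101-  110-(✓)
size-2^2 implicants → --00  -10-  0-0-
Unchecked terms (primes): --00, -011, -10-, 0-0-, 00-1, 01-0, 10-0, 101-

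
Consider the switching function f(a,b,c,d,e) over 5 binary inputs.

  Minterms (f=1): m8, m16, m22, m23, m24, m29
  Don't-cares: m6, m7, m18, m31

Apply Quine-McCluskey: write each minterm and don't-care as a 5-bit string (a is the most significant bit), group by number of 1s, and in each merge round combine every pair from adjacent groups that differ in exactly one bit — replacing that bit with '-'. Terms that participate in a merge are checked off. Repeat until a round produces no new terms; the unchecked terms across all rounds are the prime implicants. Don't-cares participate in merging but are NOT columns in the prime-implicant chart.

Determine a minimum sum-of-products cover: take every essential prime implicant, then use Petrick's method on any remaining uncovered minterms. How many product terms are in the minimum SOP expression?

Round 0: 00110✓ 00111✓ 01000✓ 10000✓ 10010✓ 10110✓ 10111✓ 11000✓ 11101✓ 11111✓
Round 1: -0110✓ -0111✓ -1000 0011-✓ 1-000 1-111 10-10 100-0 1011-✓ 111-1
Round 2: -011-
PIs = {-011-, -1000, 1-000, 1-111, 10-10, 100-0, 111-1}
Coverage chart:
  m8: -1000 ←essential
  m16: 1-000,100-0
  m22: -011-,10-10
  m23: -011-,1-111
  m24: -1000,1-000
  m29: 111-1 ←essential
Essential: -1000, 111-1
Petrick residual → -011-, 1-000
Min cover (4 terms): b'cd + bc'd'e' + ac'd'e' + abce

4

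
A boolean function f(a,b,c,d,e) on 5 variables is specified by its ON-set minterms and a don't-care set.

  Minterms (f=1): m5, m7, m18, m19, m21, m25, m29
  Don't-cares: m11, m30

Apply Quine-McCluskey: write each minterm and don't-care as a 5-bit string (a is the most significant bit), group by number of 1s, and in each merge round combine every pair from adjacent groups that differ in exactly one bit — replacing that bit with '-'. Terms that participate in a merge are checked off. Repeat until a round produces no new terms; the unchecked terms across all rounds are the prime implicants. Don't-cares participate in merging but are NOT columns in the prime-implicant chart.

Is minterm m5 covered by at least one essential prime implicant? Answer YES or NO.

Round 0: 00101✓ 00111✓ 01011 10010✓ 10011✓ 10101✓ 11001✓ 11101✓ 11110
Round 1: -0101 001-1 1-101 1001- 11-01
PIs = {-0101, 001-1, 01011, 1-101, 1001-, 11-01, 11110}
Coverage chart:
  m5: -0101,001-1
  m7: 001-1 ←essential
  m18: 1001- ←essential
  m19: 1001- ←essential
  m21: -0101,1-101
  m25: 11-01 ←essential
  m29: 1-101,11-01
Essential: 001-1, 1001-, 11-01

YES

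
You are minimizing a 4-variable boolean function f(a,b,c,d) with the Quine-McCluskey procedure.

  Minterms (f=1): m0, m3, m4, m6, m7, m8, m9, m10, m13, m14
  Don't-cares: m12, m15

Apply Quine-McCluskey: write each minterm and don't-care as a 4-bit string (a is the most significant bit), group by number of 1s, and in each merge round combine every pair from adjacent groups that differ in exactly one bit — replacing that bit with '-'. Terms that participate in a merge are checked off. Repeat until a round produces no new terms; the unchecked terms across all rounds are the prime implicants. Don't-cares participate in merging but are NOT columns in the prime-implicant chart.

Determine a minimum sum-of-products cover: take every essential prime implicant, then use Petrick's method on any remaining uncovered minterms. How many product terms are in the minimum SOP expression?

5

Round 0: 0000✓ 0011✓ 0100✓ 0110✓ 0111✓ 1000✓ 1001✓ 1010✓ 1100✓ 1101✓ 1110✓ 1111✓
Round 1: -000✓ -100✓ -110✓ -111✓ 0-00✓ 0-11 01-0✓ 011-✓ 1-00✓ 1-01✓ 1-10✓ 10-0✓ 100-✓ 11-0✓ 11-1✓ 110-✓ 111-✓
Round 2: --00 -1-0 -11- 1--0 1-0- 11--
PIs = {--00, -1-0, -11-, 0-11, 1--0, 1-0-, 11--}
Coverage chart:
  m0: --00 ←essential
  m3: 0-11 ←essential
  m4: --00,-1-0
  m6: -1-0,-11-
  m7: -11-,0-11
  m8: --00,1--0,1-0-
  m9: 1-0- ←essential
  m10: 1--0 ←essential
  m13: 1-0-,11--
  m14: -1-0,-11-,1--0,11--
Essential: --00, 0-11, 1--0, 1-0-
Petrick residual → -1-0
Min cover (5 terms): c'd' + bd' + a'cd + ad' + ac'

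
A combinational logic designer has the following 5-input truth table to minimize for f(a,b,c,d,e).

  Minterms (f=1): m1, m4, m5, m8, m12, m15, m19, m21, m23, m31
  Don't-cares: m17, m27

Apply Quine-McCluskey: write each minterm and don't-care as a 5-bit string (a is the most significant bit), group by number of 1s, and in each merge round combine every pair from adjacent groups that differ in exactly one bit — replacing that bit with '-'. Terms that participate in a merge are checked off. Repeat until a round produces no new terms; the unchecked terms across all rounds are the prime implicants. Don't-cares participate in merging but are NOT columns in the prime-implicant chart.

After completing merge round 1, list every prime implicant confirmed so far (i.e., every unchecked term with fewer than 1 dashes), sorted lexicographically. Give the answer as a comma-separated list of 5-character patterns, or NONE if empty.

NONE

Round 0: 00001✓ 00100✓ 00101✓ 01000✓ 01100✓ 01111✓ 10001✓ 10011✓ 10101✓ 10111✓ 11011✓ 11111✓
Round 1: -0001✓ -0101✓ -1111 0-100 00-01✓ 0010- 01-00 1-011✓ 1-111✓ 10-01✓ 10-11✓ 100-1✓ 101-1✓ 11-11✓
Round 2: -0-01 1--11 10--1
PIs = {-0-01, -1111, 0-100, 0010-, 01-00, 1--11, 10--1}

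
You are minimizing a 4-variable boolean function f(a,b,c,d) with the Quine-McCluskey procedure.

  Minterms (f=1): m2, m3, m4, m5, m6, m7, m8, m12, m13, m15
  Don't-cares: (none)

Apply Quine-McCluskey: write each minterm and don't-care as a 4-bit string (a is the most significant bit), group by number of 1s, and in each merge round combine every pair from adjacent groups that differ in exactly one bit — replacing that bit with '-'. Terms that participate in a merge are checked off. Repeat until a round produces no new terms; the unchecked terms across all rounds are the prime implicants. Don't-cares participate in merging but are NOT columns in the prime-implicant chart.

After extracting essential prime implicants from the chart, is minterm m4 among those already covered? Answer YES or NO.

Round 0: 0010✓ 0011✓ 0100✓ 0101✓ 0110✓ 0111✓ 1000✓ 1100✓ 1101✓ 1111✓
Round 1: -100✓ -101✓ -111✓ 0-10✓ 0-11✓ 001-✓ 01-0✓ 01-1✓ 010-✓ 011-✓ 1-00 11-1✓ 110-✓
Round 2: -1-1 -10- 0-1- 01--
PIs = {-1-1, -10-, 0-1-, 01--, 1-00}
Coverage chart:
  m2: 0-1- ←essential
  m3: 0-1- ←essential
  m4: -10-,01--
  m5: -1-1,-10-,01--
  m6: 0-1-,01--
  m7: -1-1,0-1-,01--
  m8: 1-00 ←essential
  m12: -10-,1-00
  m13: -1-1,-10-
  m15: -1-1 ←essential
Essential: -1-1, 0-1-, 1-00

NO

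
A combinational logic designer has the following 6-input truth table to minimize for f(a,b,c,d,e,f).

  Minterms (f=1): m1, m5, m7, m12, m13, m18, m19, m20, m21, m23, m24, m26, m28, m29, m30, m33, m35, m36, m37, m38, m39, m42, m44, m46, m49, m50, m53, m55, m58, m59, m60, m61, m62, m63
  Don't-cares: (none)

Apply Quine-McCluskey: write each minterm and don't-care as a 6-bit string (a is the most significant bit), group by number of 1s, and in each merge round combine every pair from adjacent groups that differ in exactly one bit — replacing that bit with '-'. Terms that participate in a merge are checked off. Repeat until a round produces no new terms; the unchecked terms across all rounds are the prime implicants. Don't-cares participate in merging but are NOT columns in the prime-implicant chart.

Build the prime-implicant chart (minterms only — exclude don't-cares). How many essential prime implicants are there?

9

size-2^0 implicants → 000001(✓)  000101(✓)  000111(✓)  001100(✓)  001101(✓)  010010(✓)  010011(✓)  010100(✓)  010101(✓)  010111(✓)  011000(✓)  011010(✓)  011100(✓)  011101(✓)  011110(✓)  100001(✓)  100011(✓)  100100(✓)  100101(✓)  100110(✓)  100111(✓)  101010(✓)  101100(✓)  101110(✓)  110001(✓)  110010(✓)  110101(✓)  110111(✓)  111010(✓)  111011(✓)  111100(✓)  111101(✓)  111110(✓)  111111(✓)
size-2^1 implicants → -00001(✓)  -00101(✓)  -00111(✓)  -01100(✓)  -10010(✓)  -10101(✓)  -10111(✓)  -11010(✓)  -11100(✓)  -11101(✓)  -11110(✓)  0-0101(✓)  0-0111(✓)  0-1100(✓)  0-1101(✓)  00-101(✓)  000-01(✓)  0001-1(✓)  00110-(✓)  01-010(✓)  01-100(✓)  01-101(✓)  010-11  01001-  0101-1(✓)  01010-(✓)  011-00(✓)  011-10(✓)  0110-0(✓)  0111-0(✓)  01110-(✓)  1-0001(✓)  1-0101(✓)  1-0111(✓)  1-1010(✓)  1-1100(✓)  1-1110(✓)  10-100(✓)  10-110(✓)  100-01(✓)  100-11(✓)  1000-1(✓)  1001-0(✓)  1001-1(✓)  10010-(✓)  10011-(✓)  101-10(✓)  1011-0(✓)  11-010(✓)  11-101(✓)  11-111(✓)  110-01(✓)  1101-1(✓)  111-10(✓)  111-11(✓)  11101-(✓)  1111-0(✓)  1111-1(✓)  11110-(✓)  11111-(✓)
size-2^2 implicants → --0101(✓)  --0111(✓)  --1100  -00-01  -001-1(✓)  -1-010  -1-101  -101-1(✓)  -11-10  -111-0  -1110-  0--101  0-01-1(✓)  0-110-  01-10-  011--0  1-0-01  1-01-1(✓)  1-1-10  1-11-0  10-1-0  100--1  1001--  11-1-1  111-1-  1111--
size-2^3 implicants → --01-1
Unchecked terms (primes): --01-1, --1100, -00-01, -1-010, -1-101, -11-10, -111-0, -1110-, 0--101, 0-110-, 01-10-, 010-11, 01001-, 011--0, 1-0-01, 1-1-10, 1-11-0, 10-1-0, 100--1, 1001--, 11-1-1, 111-1-, 1111--
Minterm coverage:
  m1 ⊆ -00-01 [E]
  m5 ⊆ --01-1,-00-01,0--101
  m7 ⊆ --01-1 [E]
  m12 ⊆ --1100,0-110-
  m13 ⊆ 0--101,0-110-
  m18 ⊆ -1-010,01001-
  m19 ⊆ 010-11,01001-
  m20 ⊆ 01-10- [E]
  m21 ⊆ --01-1,-1-101,0--101,01-10-
  m23 ⊆ --01-1,010-11
  m24 ⊆ 011--0 [E]
  m26 ⊆ -1-010,-11-10,011--0
  m28 ⊆ --1100,-111-0,-1110-,0-110-,01-10-,011--0
  m29 ⊆ -1-101,-1110-,0--101,0-110-,01-10-
  m30 ⊆ -11-10,-111-0,011--0
  m33 ⊆ -00-01,1-0-01,100--1
  m35 ⊆ 100--1 [E]
  m36 ⊆ 10-1-0,1001--
  m37 ⊆ --01-1,-00-01,1-0-01,100--1,1001--
  m38 ⊆ 10-1-0,1001--
  m39 ⊆ --01-1,100--1,1001--
  m42 ⊆ 1-1-10 [E]
  m44 ⊆ --1100,1-11-0,10-1-0
  m46 ⊆ 1-1-10,1-11-0,10-1-0
  m49 ⊆ 1-0-01 [E]
  m50 ⊆ -1-010 [E]
  m53 ⊆ --01-1,-1-101,1-0-01,11-1-1
  m55 ⊆ --01-1,11-1-1
  m58 ⊆ -1-010,-11-10,1-1-10,111-1-
  m59 ⊆ 111-1- [E]
  m60 ⊆ --1100,-111-0,-1110-,1-11-0,1111--
  m61 ⊆ -1-101,-1110-,11-1-1,1111--
  m62 ⊆ -11-10,-111-0,1-1-10,1-11-0,111-1-,1111--
  m63 ⊆ 11-1-1,111-1-,1111--
E = {--01-1, -00-01, -1-010, 01-10-, 011--0, 1-0-01, 1-1-10, 100--1, 111-1-}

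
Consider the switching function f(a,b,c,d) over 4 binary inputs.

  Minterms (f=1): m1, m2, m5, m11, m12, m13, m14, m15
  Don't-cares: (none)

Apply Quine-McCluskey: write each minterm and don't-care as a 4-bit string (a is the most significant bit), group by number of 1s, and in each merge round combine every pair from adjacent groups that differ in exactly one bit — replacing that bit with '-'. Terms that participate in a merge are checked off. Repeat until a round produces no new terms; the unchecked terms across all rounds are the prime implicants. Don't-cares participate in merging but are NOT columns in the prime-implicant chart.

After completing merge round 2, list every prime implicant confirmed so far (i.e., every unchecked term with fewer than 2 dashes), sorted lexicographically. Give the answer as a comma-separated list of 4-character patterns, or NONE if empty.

-101, 0-01, 0010, 1-11

[col 0] 0001*, 0010, 0101*, 1011*, 1100*, 1101*, 1110*, 1111*
[col 1] -101, 0-01, 1-11, 11-0*, 11-1*, 110-*, 111-*
[col 2] 11--
Prime implicants: -101, 0-01, 0010, 1-11, 11--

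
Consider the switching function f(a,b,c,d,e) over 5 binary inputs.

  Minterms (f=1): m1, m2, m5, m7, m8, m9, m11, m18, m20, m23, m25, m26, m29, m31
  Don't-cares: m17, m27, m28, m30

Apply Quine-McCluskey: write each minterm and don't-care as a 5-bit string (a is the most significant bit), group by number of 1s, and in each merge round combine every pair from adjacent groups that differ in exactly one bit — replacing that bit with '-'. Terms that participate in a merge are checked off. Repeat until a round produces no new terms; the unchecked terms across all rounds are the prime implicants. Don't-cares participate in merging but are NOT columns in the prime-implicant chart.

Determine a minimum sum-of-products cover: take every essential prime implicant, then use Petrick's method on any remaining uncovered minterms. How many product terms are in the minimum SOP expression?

8

size-2^0 implicants → 00001(✓)  00010(✓)  00101(✓)  00111(✓)  01000(✓)  01001(✓)  01011(✓)  10001(✓)  10010(✓)  10100(✓)  10111(✓)  11001(✓)  11010(✓)  11011(✓)  11100(✓)  11101(✓)  11110(✓)  11111(✓)
size-2^1 implicants → -0001(✓)  -0010  -0111  -1001(✓)  -1011(✓)  0-001(✓)  00-01  001-1  010-1(✓)  0100-  1-001(✓)  1-010  1-100  1-111  11-01(✓)  11-10(✓)  11-11(✓)  110-1(✓)  1101-(✓)  111-0(✓)  111-1(✓)  1110-(✓)  1111-(✓)
size-2^2 implicants → --001  -10-1  11--1  11-1-  111--
Unchecked terms (primes): --001, -0010, -0111, -10-1, 00-01, 001-1, 0100-, 1-010, 1-100, 1-111, 11--1, 11-1-, 111--
Minterm coverage:
  m1 ⊆ --001,00-01
  m2 ⊆ -0010 [E]
  m5 ⊆ 00-01,001-1
  m7 ⊆ -0111,001-1
  m8 ⊆ 0100- [E]
  m9 ⊆ --001,-10-1,0100-
  m11 ⊆ -10-1 [E]
  m18 ⊆ -0010,1-010
  m20 ⊆ 1-100 [E]
  m23 ⊆ -0111,1-111
  m25 ⊆ --001,-10-1,11--1
  m26 ⊆ 1-010,11-1-
  m29 ⊆ 11--1,111--
  m31 ⊆ 1-111,11--1,11-1-,111--
E = {-0010, -10-1, 0100-, 1-100}
Petrick residual → -0111, 00-01, 1-010, 11--1
Cover = b'c'de' + b'cde + bc'e + a'b'd'e + a'bc'd' + ac'de' + acd'e' + abe  |cover|=8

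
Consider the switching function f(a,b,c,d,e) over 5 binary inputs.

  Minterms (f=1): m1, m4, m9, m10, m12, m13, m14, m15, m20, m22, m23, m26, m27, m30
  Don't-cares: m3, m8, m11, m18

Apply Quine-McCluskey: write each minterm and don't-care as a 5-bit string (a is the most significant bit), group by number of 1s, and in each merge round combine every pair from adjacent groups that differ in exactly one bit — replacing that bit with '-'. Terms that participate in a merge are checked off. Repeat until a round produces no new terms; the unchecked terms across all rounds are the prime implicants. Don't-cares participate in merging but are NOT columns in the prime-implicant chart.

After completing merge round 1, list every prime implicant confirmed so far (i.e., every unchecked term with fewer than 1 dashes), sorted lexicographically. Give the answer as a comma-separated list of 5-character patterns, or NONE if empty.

size-2^0 implicants → 00001(✓)  00011(✓)  00100(✓)  01000(✓)  01001(✓)  01010(✓)  01011(✓)  01100(✓)  01101(✓)  01110(✓)  01111(✓)  10010(✓)  10100(✓)  10110(✓)  10111(✓)  11010(✓)  11011(✓)  11110(✓)
size-2^1 implicants → -0100  -1010(✓)  -1011(✓)  -1110(✓)  0-001(✓)  0-011(✓)  0-100  000-1(✓)  01-00(✓)  01-01(✓)  01-10(✓)  01-11(✓)  010-0(✓)  010-1(✓)  0100-(✓)  0101-(✓)  011-0(✓)  011-1(✓)  0110-(✓)  0111-(✓)  1-010(✓)  1-110(✓)  10-10(✓)  101-0  1011-  11-10(✓)  1101-(✓)
size-2^2 implicants → -1-10  -101-  0-0-1  01--0(✓)  01--1(✓)  01-0-(✓)  01-1-(✓)  010--(✓)  011--(✓)  1--10
size-2^3 implicants → 01---
Unchecked terms (primes): -0100, -1-10, -101-, 0-0-1, 0-100, 01---, 1--10, 101-0, 1011-

NONE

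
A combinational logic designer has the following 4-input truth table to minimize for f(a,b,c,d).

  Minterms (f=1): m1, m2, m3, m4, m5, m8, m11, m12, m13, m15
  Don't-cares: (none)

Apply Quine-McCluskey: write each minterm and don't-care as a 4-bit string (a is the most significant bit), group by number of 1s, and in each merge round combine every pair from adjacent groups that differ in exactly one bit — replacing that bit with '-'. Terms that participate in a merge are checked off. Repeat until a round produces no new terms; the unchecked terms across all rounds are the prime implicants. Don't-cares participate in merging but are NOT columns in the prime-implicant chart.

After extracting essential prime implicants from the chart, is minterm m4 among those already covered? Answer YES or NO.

YES

[col 0] 0001*, 0010*, 0011*, 0100*, 0101*, 1000*, 1011*, 1100*, 1101*, 1111*
[col 1] -011, -100*, -101*, 0-01, 00-1, 001-, 010-*, 1-00, 1-11, 11-1, 110-*
[col 2] -10-
Prime implicants: -011, -10-, 0-01, 00-1, 001-, 1-00, 1-11, 11-1
PI chart (minterm → PIs covering it):
  1 | 0-01,00-1
  2 | 001-  (sole → essential)
  3 | -011,00-1,001-
  4 | -10-  (sole → essential)
  5 | -10-,0-01
  8 | 1-00  (sole → essential)
  11 | -011,1-11
  12 | -10-,1-00
  13 | -10-,11-1
  15 | 1-11,11-1
Essential prime implicants: -10-, 001-, 1-00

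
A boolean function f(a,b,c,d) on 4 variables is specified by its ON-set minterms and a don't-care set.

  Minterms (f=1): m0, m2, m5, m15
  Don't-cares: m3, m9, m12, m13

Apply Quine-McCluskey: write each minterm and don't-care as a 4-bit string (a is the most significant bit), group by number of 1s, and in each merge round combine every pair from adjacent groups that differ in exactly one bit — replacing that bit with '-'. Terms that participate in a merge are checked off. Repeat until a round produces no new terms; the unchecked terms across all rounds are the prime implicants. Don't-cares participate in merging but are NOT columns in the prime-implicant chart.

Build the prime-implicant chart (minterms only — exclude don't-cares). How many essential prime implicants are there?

3

[col 0] 0000*, 0010*, 0011*, 0101*, 1001*, 1100*, 1101*, 1111*
[col 1] -101, 00-0, 001-, 1-01, 11-1, 110-
Prime implicants: -101, 00-0, 001-, 1-01, 11-1, 110-
PI chart (minterm → PIs covering it):
  0 | 00-0  (sole → essential)
  2 | 00-0,001-
  5 | -101  (sole → essential)
  15 | 11-1  (sole → essential)
Essential prime implicants: -101, 00-0, 11-1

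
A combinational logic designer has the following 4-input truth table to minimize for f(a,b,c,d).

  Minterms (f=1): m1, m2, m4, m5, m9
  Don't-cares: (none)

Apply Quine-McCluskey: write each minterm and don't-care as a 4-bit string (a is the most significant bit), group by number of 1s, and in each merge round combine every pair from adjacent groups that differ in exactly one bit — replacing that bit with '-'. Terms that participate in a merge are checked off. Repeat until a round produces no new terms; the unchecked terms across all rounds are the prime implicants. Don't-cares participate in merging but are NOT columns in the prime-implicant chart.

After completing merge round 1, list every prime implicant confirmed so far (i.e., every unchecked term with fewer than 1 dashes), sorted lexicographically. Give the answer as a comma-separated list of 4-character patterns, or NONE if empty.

0010

size-2^0 implicants → 0001(✓)  0010  0100(✓)  0101(✓)  1001(✓)
size-2^1 implicants → -001  0-01  010-
Unchecked terms (primes): -001, 0-01, 0010, 010-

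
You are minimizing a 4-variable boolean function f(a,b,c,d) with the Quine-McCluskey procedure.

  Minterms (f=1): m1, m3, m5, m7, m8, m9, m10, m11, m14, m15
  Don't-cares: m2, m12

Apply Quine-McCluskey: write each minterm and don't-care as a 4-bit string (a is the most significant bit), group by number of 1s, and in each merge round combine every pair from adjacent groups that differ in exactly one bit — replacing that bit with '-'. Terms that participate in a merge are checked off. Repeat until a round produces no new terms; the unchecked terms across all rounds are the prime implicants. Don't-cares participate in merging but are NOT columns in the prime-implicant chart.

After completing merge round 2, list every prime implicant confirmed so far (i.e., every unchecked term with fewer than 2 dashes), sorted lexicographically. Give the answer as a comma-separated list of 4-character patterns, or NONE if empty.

NONE

[col 0] 0001*, 0010*, 0011*, 0101*, 0111*, 1000*, 1001*, 1010*, 1011*, 1100*, 1110*, 1111*
[col 1] -001*, -010*, -011*, -111*, 0-01*, 0-11*, 00-1*, 001-*, 01-1*, 1-00*, 1-10*, 1-11*, 10-0*, 10-1*, 100-*, 101-*, 11-0*, 111-*
[col 2] --11, -0-1, -01-, 0--1, 1--0, 1-1-, 10--
Prime implicants: --11, -0-1, -01-, 0--1, 1--0, 1-1-, 10--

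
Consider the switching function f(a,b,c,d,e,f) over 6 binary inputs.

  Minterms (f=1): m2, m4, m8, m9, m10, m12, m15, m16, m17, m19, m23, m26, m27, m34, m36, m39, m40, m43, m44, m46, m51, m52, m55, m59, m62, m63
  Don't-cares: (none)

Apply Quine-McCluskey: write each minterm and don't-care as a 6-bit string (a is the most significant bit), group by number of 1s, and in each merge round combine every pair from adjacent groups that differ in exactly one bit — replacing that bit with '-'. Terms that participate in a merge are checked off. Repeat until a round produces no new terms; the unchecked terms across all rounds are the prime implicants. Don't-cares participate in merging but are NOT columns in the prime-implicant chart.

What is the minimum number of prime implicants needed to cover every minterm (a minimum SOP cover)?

size-2^0 implicants → 000010(✓)  000100(✓)  001000(✓)  001001(✓)  001010(✓)  001100(✓)  001111  010000(✓)  010001(✓)  010011(✓)  010111(✓)  011010(✓)  011011(✓)  100010(✓)  100100(✓)  100111(✓)  101000(✓)  101011(✓)  101100(✓)  101110(✓)  110011(✓)  110100(✓)  110111(✓)  111011(✓)  111110(✓)  111111(✓)
size-2^1 implicants → -00010  -00100(✓)  -01000(✓)  -01100(✓)  -10011(✓)  -10111(✓)  -11011(✓)  0-1010  00-010  00-100(✓)  001-00(✓)  0010-0  00100-  01-011(✓)  010-11(✓)  0100-1  01000-  01101-  1-0100  1-0111  1-1011  1-1110  10-100(✓)  101-00(✓)  1011-0  11-011(✓)  11-111(✓)  110-11(✓)  111-11(✓)  11111-
size-2^2 implicants → -0-100  -01-00  -1-011  -10-11  11--11
Unchecked terms (primes): -0-100, -00010, -01-00, -1-011, -10-11, 0-1010, 00-010, 0010-0, 00100-, 001111, 0100-1, 01000-, 01101-, 1-0100, 1-0111, 1-1011, 1-1110, 1011-0, 11--11, 11111-
Minterm coverage:
  m2 ⊆ -00010,00-010
  m4 ⊆ -0-100 [E]
  m8 ⊆ -01-00,0010-0,00100-
  m9 ⊆ 00100- [E]
  m10 ⊆ 0-1010,00-010,0010-0
  m12 ⊆ -0-100,-01-00
  m15 ⊆ 001111 [E]
  m16 ⊆ 01000- [E]
  m17 ⊆ 0100-1,01000-
  m19 ⊆ -1-011,-10-11,0100-1
  m23 ⊆ -10-11 [E]
  m26 ⊆ 0-1010,01101-
  m27 ⊆ -1-011,01101-
  m34 ⊆ -00010 [E]
  m36 ⊆ -0-100,1-0100
  m39 ⊆ 1-0111 [E]
  m40 ⊆ -01-00 [E]
  m43 ⊆ 1-1011 [E]
  m44 ⊆ -0-100,-01-00,1011-0
  m46 ⊆ 1-1110,1011-0
  m51 ⊆ -1-011,-10-11,11--11
  m52 ⊆ 1-0100 [E]
  m55 ⊆ -10-11,1-0111,11--11
  m59 ⊆ -1-011,1-1011,11--11
  m62 ⊆ 1-1110,11111-
  m63 ⊆ 11--11,11111-
E = {-0-100, -00010, -01-00, -10-11, 00100-, 001111, 01000-, 1-0100, 1-0111, 1-1011}
Petrick residual → -1-011, 0-1010, 1-1110, 11--11
Cover = b'de'f' + b'c'd'ef' + b'ce'f' + bd'ef + bc'ef + a'cd'ef' + a'b'cd'e' + a'b'cdef + a'bc'd'e' + ac'de'f' + ac'def + acd'ef + acdef' + abef  |cover|=14

14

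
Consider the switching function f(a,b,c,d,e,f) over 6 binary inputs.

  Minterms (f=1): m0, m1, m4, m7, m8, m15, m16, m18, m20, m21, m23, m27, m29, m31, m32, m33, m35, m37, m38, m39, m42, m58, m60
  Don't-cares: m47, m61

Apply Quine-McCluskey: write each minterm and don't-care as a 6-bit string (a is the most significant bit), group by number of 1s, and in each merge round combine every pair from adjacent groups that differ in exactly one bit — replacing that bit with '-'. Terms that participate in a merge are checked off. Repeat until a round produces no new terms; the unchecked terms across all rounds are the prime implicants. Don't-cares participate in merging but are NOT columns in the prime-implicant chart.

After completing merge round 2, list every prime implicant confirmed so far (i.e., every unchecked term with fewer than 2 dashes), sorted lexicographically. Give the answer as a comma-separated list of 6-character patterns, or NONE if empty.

-11101, 00-000, 0100-0, 01010-, 011-11, 1-1010, 10011-, 11110-

Round 0: 000000✓ 000001✓ 000100✓ 000111✓ 001000✓ 001111✓ 010000✓ 010010✓ 010100✓ 010101✓ 010111✓ 011011✓ 011101✓ 011111✓ 100000✓ 100001✓ 100011✓ 100101✓ 100110✓ 100111✓ 101010✓ 101111✓ 111010✓ 111100✓ 111101✓
Round 1: -00000✓ -00001✓ -00111✓ -01111✓ -11101 0-0000✓ 0-0100✓ 0-0111✓ 0-1111✓ 00-000 00-111✓ 000-00✓ 00000-✓ 01-101✓ 01-111✓ 010-00✓ 0100-0 0101-1✓ 01010- 011-11 0111-1✓ 1-1010 10-111✓ 100-01✓ 100-11✓ 1000-1✓ 10000-✓ 1001-1✓ 10011- 11110-
Round 2: -0-111 -0000- 0--111 0-0-00 01-1-1 100--1
PIs = {-0-111, -0000-, -11101, 0--111, 0-0-00, 00-000, 01-1-1, 0100-0, 01010-, 011-11, 1-1010, 100--1, 10011-, 11110-}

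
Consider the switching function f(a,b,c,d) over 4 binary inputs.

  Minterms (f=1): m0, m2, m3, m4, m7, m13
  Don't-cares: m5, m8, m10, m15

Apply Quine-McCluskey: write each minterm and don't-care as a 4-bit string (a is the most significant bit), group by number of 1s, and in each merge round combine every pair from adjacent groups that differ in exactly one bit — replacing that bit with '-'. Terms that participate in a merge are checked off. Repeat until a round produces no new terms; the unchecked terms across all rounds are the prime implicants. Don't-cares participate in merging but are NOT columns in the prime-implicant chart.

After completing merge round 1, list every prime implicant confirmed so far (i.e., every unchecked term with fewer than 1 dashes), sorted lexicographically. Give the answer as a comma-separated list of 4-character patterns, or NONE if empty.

size-2^0 implicants → 0000(✓)  0010(✓)  0011(✓)  0100(✓)  0101(✓)  0111(✓)  1000(✓)  1010(✓)  1101(✓)  1111(✓)
size-2^1 implicants → -000(✓)  -010(✓)  -101(✓)  -111(✓)  0-00  0-11  00-0(✓)  001-  01-1(✓)  010-  10-0(✓)  11-1(✓)
size-2^2 implicants → -0-0  -1-1
Unchecked terms (primes): -0-0, -1-1, 0-00, 0-11, 001-, 010-

NONE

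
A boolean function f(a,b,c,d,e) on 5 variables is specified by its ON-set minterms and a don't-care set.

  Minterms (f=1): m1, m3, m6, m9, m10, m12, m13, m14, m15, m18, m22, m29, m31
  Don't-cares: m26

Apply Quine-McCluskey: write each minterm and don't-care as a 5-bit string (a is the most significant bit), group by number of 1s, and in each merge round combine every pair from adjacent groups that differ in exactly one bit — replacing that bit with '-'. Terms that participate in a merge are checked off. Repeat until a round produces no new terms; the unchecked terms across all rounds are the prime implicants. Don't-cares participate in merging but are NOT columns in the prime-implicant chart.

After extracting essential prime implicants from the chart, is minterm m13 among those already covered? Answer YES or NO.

Round 0: 00001✓ 00011✓ 00110✓ 01001✓ 01010✓ 01100✓ 01101✓ 01110✓ 01111✓ 10010✓ 10110✓ 11010✓ 11101✓ 11111✓
Round 1: -0110 -1010 -1101✓ -1111✓ 0-001 0-110 000-1 01-01 01-10 011-0✓ 011-1✓ 0110-✓ 0111-✓ 1-010 10-10 111-1✓
Round 2: -11-1 011--
PIs = {-0110, -1010, -11-1, 0-001, 0-110, 000-1, 01-01, 01-10, 011--, 1-010, 10-10}
Coverage chart:
  m1: 0-001,000-1
  m3: 000-1 ←essential
  m6: -0110,0-110
  m9: 0-001,01-01
  m10: -1010,01-10
  m12: 011-- ←essential
  m13: -11-1,01-01,011--
  m14: 0-110,01-10,011--
  m15: -11-1,011--
  m18: 1-010,10-10
  m22: -0110,10-10
  m29: -11-1 ←essential
  m31: -11-1 ←essential
Essential: -11-1, 000-1, 011--

YES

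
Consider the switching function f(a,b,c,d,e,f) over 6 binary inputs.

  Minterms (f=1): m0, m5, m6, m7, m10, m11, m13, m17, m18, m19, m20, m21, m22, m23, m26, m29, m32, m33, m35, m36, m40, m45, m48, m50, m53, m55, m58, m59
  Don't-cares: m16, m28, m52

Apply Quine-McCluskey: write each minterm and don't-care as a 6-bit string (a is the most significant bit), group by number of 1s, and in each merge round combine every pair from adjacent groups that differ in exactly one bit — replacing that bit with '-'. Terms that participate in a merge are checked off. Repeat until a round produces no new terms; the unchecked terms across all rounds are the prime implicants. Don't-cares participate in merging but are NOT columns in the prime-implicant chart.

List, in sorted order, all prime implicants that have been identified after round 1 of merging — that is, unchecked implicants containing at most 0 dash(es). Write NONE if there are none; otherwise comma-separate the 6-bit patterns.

NONE

size-2^0 implicants → 000000(✓)  000101(✓)  000110(✓)  000111(✓)  001010(✓)  001011(✓)  001101(✓)  010000(✓)  010001(✓)  010010(✓)  010011(✓)  010100(✓)  010101(✓)  010110(✓)  010111(✓)  011010(✓)  011100(✓)  011101(✓)  100000(✓)  100001(✓)  100011(✓)  100100(✓)  101000(✓)  101101(✓)  110000(✓)  110010(✓)  110100(✓)  110101(✓)  110111(✓)  111010(✓)  111011(✓)
size-2^1 implicants → -00000(✓)  -01101  -10000(✓)  -10010(✓)  -10100(✓)  -10101(✓)  -10111(✓)  -11010(✓)  0-0000(✓)  0-0101(✓)  0-0110(✓)  0-0111(✓)  0-1010  0-1101(✓)  00-101(✓)  0001-1(✓)  00011-(✓)  00101-  01-010(✓)  01-100(✓)  01-101(✓)  010-00(✓)  010-01(✓)  010-10(✓)  010-11(✓)  0100-0(✓)  0100-1(✓)  01000-(✓)  01001-(✓)  0101-0(✓)  0101-1(✓)  01010-(✓)  01011-(✓)  01110-(✓)  1-0000(✓)  1-0100(✓)  10-000  100-00(✓)  1000-1  10000-  11-010(✓)  110-00(✓)  1100-0(✓)  1101-1(✓)  11010-(✓)  11101-
size-2^2 implicants → --0000  -1-010  -10-00  -100-0  -101-1  -1010-  0--101  0-01-1  0-011-  01-10-  010--0(✓)  010--1(✓)  010-0-(✓)  010-1-(✓)  0100--(✓)  0101--(✓)  1-0-00
size-2^3 implicants → 010---
Unchecked terms (primes): --0000, -01101, -1-010, -10-00, -100-0, -101-1, -1010-, 0--101, 0-01-1, 0-011-, 0-1010, 00101-, 01-10-, 010---, 1-0-00, 10-000, 1000-1, 10000-, 11101-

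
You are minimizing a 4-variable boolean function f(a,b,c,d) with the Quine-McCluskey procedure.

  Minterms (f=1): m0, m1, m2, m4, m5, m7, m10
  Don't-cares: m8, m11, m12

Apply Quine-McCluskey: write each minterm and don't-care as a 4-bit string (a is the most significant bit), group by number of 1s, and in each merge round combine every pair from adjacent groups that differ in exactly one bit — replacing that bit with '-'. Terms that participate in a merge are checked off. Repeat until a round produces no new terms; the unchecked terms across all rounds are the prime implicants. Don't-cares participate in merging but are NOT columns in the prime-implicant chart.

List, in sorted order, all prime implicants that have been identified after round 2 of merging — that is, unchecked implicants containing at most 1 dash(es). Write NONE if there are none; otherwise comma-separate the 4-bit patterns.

01-1, 101-

size-2^0 implicants → 0000(✓)  0001(✓)  0010(✓)  0100(✓)  0101(✓)  0111(✓)  1000(✓)  1010(✓)  1011(✓)  1100(✓)
size-2^1 implicants → -000(✓)  -010(✓)  -100(✓)  0-00(✓)  0-01(✓)  00-0(✓)  000-(✓)  01-1  010-(✓)  1-00(✓)  10-0(✓)  101-
size-2^2 implicants → --00  -0-0  0-0-
Unchecked terms (primes): --00, -0-0, 0-0-, 01-1, 101-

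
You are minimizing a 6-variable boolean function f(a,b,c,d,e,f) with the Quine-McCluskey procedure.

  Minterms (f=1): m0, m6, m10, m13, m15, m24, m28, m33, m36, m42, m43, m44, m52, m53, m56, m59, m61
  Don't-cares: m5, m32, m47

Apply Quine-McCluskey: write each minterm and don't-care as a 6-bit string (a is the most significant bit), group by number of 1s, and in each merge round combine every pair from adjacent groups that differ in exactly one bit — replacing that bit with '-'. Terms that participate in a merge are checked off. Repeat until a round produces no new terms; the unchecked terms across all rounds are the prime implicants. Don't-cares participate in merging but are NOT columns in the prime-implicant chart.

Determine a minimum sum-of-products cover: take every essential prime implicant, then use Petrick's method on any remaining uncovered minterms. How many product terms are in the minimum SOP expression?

Round 0: 000000✓ 000101✓ 000110 001010✓ 001101✓ 001111✓ 011000✓ 011100✓ 100000✓ 100001✓ 100100✓ 101010✓ 101011✓ 101100✓ 101111✓ 110100✓ 110101✓ 111000✓ 111011✓ 111101✓
Round 1: -00000 -01010 -01111 -11000 00-101 0011-1 011-00 1-0100 1-1011 10-100 100-00 10000- 101-11 10101- 11-101 11010-
PIs = {-00000, -01010, -01111, -11000, 00-101, 000110, 0011-1, 011-00, 1-0100, 1-1011, 10-100, 100-00, 10000-, 101-11, 10101-, 11-101, 11010-}
Coverage chart:
  m0: -00000 ←essential
  m6: 000110 ←essential
  m10: -01010 ←essential
  m13: 00-101,0011-1
  m15: -01111,0011-1
  m24: -11000,011-00
  m28: 011-00 ←essential
  m33: 10000- ←essential
  m36: 1-0100,10-100,100-00
  m42: -01010,10101-
  m43: 1-1011,101-11,10101-
  m44: 10-100 ←essential
  m52: 1-0100,11010-
  m53: 11-101,11010-
  m56: -11000 ←essential
  m59: 1-1011 ←essential
  m61: 11-101 ←essential
Essential: -00000, -01010, -11000, 000110, 011-00, 1-1011, 10-100, 10000-, 11-101
Petrick residual → 0011-1, 1-0100
Min cover (11 terms): b'c'd'e'f' + b'cd'ef' + bcd'e'f' + a'b'c'def' + a'b'cdf + a'bce'f' + ac'de'f' + acd'ef + ab'de'f' + ab'c'd'e' + abde'f

11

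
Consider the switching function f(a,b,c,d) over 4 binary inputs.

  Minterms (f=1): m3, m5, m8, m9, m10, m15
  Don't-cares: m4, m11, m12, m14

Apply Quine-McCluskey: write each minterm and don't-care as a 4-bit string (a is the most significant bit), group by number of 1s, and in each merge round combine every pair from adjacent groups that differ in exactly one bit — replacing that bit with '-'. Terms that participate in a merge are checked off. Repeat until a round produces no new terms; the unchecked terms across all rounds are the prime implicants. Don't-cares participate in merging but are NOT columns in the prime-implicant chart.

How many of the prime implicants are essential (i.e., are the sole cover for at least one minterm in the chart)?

4

size-2^0 implicants → 0011(✓)  0100(✓)  0101(✓)  1000(✓)  1001(✓)  1010(✓)  1011(✓)  1100(✓)  1110(✓)  1111(✓)
size-2^1 implicants → -011  -100  010-  1-00(✓)  1-10(✓)  1-11(✓)  10-0(✓)  10-1(✓)  100-(✓)  101-(✓)  11-0(✓)  111-(✓)
size-2^2 implicants → 1--0  1-1-  10--
Unchecked terms (primes): -011, -100, 010-, 1--0, 1-1-, 10--
Minterm coverage:
  m3 ⊆ -011 [E]
  m5 ⊆ 010- [E]
  m8 ⊆ 1--0,10--
  m9 ⊆ 10-- [E]
  m10 ⊆ 1--0,1-1-,10--
  m15 ⊆ 1-1- [E]
E = {-011, 010-, 1-1-, 10--}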